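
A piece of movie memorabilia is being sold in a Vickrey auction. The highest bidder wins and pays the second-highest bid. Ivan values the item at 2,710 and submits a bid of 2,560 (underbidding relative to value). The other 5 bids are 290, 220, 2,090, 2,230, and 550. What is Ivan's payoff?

Ivan's payoff: 480.

Highest competing bid: 2,230.
Ivan's bid 2,560 is the highest overall, so Ivan wins and pays the second-highest bid, 2,230.
Payoff = value − price = 2,710 − 2,230 = 480.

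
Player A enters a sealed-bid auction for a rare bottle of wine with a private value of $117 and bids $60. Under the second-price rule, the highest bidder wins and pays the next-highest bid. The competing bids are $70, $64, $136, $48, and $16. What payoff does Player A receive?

Payoff = $0.

Highest competing bid: $136.
Player A's bid $60 is not the highest, so Player A loses, pays nothing, and earns zero payoff.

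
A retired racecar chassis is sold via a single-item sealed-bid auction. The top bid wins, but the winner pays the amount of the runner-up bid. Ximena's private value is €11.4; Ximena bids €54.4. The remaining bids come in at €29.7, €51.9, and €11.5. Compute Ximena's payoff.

-€40.5

Highest competing bid: €51.9.
Ximena's bid €54.4 is the highest overall, so Ximena wins and pays the second-highest bid, €51.9.
Payoff = value − price = €11.4 − €51.9 = -€40.5.
Overbidding won the item at a price above value — truthful bidding would have avoided this loss.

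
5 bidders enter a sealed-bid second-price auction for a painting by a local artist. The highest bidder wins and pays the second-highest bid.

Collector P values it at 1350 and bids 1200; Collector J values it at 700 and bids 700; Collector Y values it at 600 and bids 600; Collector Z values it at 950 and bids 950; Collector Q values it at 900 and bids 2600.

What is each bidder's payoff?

Bids in descending order: Collector Q 2600; Collector P 1200; Collector Z 950; Collector J 700; Collector Y 600.
Collector Q has the top bid and wins; the price is the second-highest bid, 1200.
Collector Q's payoff = 900 − 1200 = -300. All other bidders lose, so their payoff is 0.

Collector P 0, Collector J 0, Collector Y 0, Collector Z 0, Collector Q -300.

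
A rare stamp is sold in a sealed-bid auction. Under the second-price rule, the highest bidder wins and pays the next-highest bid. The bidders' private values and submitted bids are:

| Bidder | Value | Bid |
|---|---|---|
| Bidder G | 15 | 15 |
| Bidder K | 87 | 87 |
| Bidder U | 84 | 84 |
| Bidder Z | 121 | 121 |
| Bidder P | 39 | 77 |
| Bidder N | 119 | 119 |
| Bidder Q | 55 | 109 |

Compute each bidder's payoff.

Payoffs: Bidder G 0, Bidder K 0, Bidder U 0, Bidder Z 2, Bidder P 0, Bidder N 0, Bidder Q 0.

Ordered from highest: Bidder Z 121; Bidder N 119; Bidder Q 109; Bidder K 87; Bidder U 84; Bidder P 77; Bidder G 15.
Bidder Z has the top bid and wins; the price is the second-highest bid, 119.
Bidder Z's payoff = 121 − 119 = 2. All other bidders lose, so their payoff is 0.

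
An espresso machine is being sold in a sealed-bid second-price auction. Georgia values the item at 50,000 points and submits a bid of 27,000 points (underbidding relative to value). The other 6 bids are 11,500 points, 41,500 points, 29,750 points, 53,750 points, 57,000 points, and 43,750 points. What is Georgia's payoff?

Payoff = 0 points.

Highest competing bid: 57,000 points.
Georgia's bid 27,000 points is not the highest, so Georgia loses, pays nothing, and earns zero payoff.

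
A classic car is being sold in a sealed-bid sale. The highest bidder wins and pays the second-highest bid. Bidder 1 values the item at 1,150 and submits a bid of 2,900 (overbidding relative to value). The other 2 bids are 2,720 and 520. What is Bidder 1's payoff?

The bidder's payoff: -1,570.

Highest competing bid: 2,720.
Bidder 1's bid 2,900 is the highest overall, so Bidder 1 wins and pays the second-highest bid, 2,720.
Payoff = value − price = 1,150 − 2,720 = -1,570.
Overbidding won the item at a price above value — truthful bidding would have avoided this loss.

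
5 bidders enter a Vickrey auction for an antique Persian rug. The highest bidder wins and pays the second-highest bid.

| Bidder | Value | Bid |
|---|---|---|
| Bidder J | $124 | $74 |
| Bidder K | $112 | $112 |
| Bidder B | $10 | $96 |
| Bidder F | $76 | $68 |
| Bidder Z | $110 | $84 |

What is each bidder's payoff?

Ordered from highest: Bidder K $112; Bidder B $96; Bidder Z $84; Bidder J $74; Bidder F $68.
Bidder K has the top bid and wins; the price is the second-highest bid, $96.
Bidder K's payoff = $112 − $96 = $16. All other bidders lose, so their payoff is 0.

Bidder J $0, Bidder K $16, Bidder B $0, Bidder F $0, Bidder Z $0.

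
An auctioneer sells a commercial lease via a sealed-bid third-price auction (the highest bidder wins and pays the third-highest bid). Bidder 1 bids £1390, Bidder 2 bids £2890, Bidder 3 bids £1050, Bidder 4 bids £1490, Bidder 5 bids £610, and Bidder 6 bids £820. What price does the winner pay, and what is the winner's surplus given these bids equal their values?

The winner pays £1390 for a surplus of £1500.

Ordered from highest: Bidder 2 £2890, then Bidder 4 £1490, then Bidder 1 £1390, then Bidder 3 £1050, then Bidder 6 £820, then Bidder 5 £610.
Bidder 2 is the highest bidder, so Bidder 2 wins.
Under the third-price rule, the price is the third-highest bid: £1390.
Surplus = £2890 − £1390 = £1500.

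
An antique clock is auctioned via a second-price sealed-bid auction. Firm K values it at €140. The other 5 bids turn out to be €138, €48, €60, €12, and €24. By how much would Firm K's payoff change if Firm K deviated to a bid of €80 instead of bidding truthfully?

Change in payoff: -€2.

The highest competing bid is €138.
Bidding truthfully at €140: Firm K has the top bid, wins, and pays the second-highest bid €138. Payoff = €140 − €138 = €2.
Bidding €80: the top bid is €138 (a rival), so Firm K loses. Payoff = €0.
Change = €0 − €2 = -€2.
Deviating from a truthful bid can only lose payoff in a second-price auction — never gain.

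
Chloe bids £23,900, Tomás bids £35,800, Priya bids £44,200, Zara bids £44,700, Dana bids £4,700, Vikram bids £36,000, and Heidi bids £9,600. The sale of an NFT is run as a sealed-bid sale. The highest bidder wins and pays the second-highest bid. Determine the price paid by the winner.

£44,200

Sorted high to low: Zara £44,700, then Priya £44,200, then Vikram £36,000, then Tomás £35,800, then Chloe £23,900, then Heidi £9,600, then Dana £4,700.
Zara has the highest bid, so Zara wins.
The second-highest bid is £44,200, so that is what Zara pays.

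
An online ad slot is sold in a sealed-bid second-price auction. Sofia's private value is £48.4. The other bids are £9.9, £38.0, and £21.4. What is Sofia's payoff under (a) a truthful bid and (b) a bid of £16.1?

(a) £10.4  (b) £0.0

The highest competing bid is £38.0.
Bidding truthfully at £48.4: Sofia has the top bid, wins, and pays the second-highest bid £38.0. Payoff = £48.4 − £38.0 = £10.4.
Bidding £16.1: the top bid is £38.0 (a rival), so Sofia loses. Payoff = £0.0.
This is the dominant-strategy logic: truthful bidding weakly beats any alternative.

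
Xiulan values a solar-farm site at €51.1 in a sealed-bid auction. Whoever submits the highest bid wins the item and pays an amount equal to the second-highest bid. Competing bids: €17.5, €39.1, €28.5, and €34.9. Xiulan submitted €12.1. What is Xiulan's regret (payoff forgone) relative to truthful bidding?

The highest competing bid is €39.1.
Bidding truthfully at €51.1: Xiulan has the top bid, wins, and pays the second-highest bid €39.1. Payoff = €51.1 − €39.1 = €12.0.
Bidding €12.1: the top bid is €39.1 (a rival), so Xiulan loses. Payoff = €0.0.
Regret = truthful payoff − actual payoff = €12.0 − €0.0 = €12.0.
This is the dominant-strategy logic: truthful bidding weakly beats any alternative.

€12.0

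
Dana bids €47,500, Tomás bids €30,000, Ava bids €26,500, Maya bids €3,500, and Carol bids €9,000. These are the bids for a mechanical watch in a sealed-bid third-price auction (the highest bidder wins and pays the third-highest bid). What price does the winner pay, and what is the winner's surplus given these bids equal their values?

Ordered from highest: Dana €47,500, then Tomás €30,000, then Ava €26,500, then Carol €9,000, then Maya €3,500.
Dana is the highest bidder, so Dana wins.
Under the third-price rule, the price is the third-highest bid: €26,500.
Surplus = €47,500 − €26,500 = €21,000.

Price €26,500; surplus €21,000.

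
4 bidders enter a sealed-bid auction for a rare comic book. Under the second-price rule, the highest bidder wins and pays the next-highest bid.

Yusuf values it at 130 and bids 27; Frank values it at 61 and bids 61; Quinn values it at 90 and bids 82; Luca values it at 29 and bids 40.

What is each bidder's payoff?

Ordered from highest: Quinn 82, then Frank 61, then Luca 40, then Yusuf 27.
Quinn has the top bid and wins; the price is the second-highest bid, 61.
Quinn's payoff = 90 − 61 = 29. All other bidders lose, so their payoff is 0.

Yusuf 0, Frank 0, Quinn 29, Luca 0.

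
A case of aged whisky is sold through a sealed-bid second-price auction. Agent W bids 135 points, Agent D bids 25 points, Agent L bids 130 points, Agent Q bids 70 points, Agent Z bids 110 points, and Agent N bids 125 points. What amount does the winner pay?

Ordered from highest: Agent W 135 points, then Agent L 130 points, then Agent N 125 points, then Agent Z 110 points, then Agent Q 70 points, then Agent D 25 points.
Agent W has the highest bid, so Agent W wins.
The second-highest bid is 130 points, so that is what Agent W pays.

Price paid: 130 points.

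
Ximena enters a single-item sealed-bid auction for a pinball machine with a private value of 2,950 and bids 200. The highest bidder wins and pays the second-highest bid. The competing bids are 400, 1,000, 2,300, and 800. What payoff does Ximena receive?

Ximena's payoff: 0.

Highest competing bid: 2,300.
Ximena's bid 200 is not the highest, so Ximena loses, pays nothing, and earns zero payoff.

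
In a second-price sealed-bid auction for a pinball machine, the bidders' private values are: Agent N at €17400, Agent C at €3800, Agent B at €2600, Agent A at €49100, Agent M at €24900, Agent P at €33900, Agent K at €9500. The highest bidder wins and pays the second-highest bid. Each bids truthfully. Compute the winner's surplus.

Ranking the bids: Agent A €49100 > Agent P €33900 > Agent M €24900 > Agent N €17400 > Agent K €9500 > Agent C €3800 > Agent B €2600.
Agent A wins with the top bid and pays the second-highest, €33900.
Surplus = €49100 − €33900 = €15200.

Surplus = €15200.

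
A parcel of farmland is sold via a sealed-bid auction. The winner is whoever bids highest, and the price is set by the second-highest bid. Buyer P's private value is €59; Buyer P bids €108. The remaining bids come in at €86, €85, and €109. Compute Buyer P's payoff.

€0

Highest competing bid: €109.
Buyer P's bid €108 is not the highest, so Buyer P loses, pays nothing, and earns zero payoff.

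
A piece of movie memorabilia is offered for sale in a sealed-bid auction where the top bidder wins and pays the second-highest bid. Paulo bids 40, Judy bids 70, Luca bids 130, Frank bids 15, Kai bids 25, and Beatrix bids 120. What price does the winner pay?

Sorted high to low: Luca 130 > Beatrix 120 > Judy 70 > Paulo 40 > Kai 25 > Frank 15.
Luca is the highest bidder, so Luca wins.
Under the second-price rule, the price is the second-highest bid: 120.

120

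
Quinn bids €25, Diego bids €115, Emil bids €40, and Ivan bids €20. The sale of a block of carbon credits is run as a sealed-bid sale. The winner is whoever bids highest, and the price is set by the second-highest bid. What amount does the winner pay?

The winner pays €40.

Ordered from highest: Diego €115 > Emil €40 > Quinn €25 > Ivan €20.
Diego has the highest bid, so Diego wins.
The second-highest bid is €40, so that is what Diego pays.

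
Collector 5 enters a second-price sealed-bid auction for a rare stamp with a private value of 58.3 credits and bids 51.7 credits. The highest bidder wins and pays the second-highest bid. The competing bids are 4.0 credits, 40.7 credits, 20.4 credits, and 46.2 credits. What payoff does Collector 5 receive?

The bidder's payoff: 12.1 credits.

Highest competing bid: 46.2 credits.
Collector 5's bid 51.7 credits is the highest overall, so Collector 5 wins and pays the second-highest bid, 46.2 credits.
Payoff = value − price = 58.3 credits − 46.2 credits = 12.1 credits.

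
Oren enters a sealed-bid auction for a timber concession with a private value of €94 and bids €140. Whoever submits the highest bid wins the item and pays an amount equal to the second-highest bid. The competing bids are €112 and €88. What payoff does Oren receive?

-€18

Highest competing bid: €112.
Oren's bid €140 is the highest overall, so Oren wins and pays the second-highest bid, €112.
Payoff = value − price = €94 − €112 = -€18.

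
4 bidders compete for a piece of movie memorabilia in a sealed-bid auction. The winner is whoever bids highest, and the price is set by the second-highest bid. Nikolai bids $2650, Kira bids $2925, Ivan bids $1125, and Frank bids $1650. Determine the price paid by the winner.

Price paid: $2650.

Ranking the bids: Kira $2925, then Nikolai $2650, then Frank $1650, then Ivan $1125.
Kira has the highest bid, so Kira wins.
The second-highest bid is $2650, so that is what Kira pays.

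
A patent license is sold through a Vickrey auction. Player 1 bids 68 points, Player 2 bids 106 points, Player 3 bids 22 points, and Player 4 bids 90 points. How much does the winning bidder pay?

Bids in descending order: Player 2 106 points, then Player 4 90 points, then Player 1 68 points, then Player 3 22 points.
Player 2 has the highest bid, so Player 2 wins.
The second-highest bid is 90 points, so that is what Player 2 pays.

90 points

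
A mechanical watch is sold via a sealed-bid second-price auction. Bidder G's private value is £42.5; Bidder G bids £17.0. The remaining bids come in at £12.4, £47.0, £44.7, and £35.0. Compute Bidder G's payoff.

£0.0

Highest competing bid: £47.0.
Bidder G's bid £17.0 is not the highest, so Bidder G loses, pays nothing, and earns zero payoff.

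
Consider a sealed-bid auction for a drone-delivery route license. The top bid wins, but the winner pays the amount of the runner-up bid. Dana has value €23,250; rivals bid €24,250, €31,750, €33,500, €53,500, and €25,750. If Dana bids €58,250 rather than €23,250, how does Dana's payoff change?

The highest competing bid is €53,500.
Bidding truthfully at €23,250: the top bid is €53,500 (a rival), so Dana loses. Payoff = €0.
Bidding €58,250: Dana has the top bid, wins, and pays the second-highest bid €53,500. Payoff = €23,250 − €53,500 = -€30,250.
Change = -€30,250 − €0 = -€30,250.
Deviating from a truthful bid can only lose payoff in a second-price auction — never gain.

-€30,250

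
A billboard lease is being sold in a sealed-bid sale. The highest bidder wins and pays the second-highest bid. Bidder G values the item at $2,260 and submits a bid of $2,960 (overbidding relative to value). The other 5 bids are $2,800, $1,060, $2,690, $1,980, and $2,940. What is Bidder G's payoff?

Payoff = -$680.

Highest competing bid: $2,940.
Bidder G's bid $2,960 is the highest overall, so Bidder G wins and pays the second-highest bid, $2,940.
Payoff = value − price = $2,260 − $2,940 = -$680.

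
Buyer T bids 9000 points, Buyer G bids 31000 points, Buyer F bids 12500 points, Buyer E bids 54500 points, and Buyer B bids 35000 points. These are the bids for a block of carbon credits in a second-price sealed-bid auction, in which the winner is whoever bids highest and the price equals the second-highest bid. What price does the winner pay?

Price paid: 35000 points.

Ranking the bids: Buyer E 54500 points; Buyer B 35000 points; Buyer G 31000 points; Buyer F 12500 points; Buyer T 9000 points.
Buyer E is the highest bidder, so Buyer E wins.
Under the second-price rule, the price is the second-highest bid: 35000 points.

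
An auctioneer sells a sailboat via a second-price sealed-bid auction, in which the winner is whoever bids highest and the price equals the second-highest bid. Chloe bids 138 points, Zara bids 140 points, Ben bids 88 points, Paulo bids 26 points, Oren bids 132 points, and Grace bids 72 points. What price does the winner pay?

Ranking the bids: Zara 140 points; Chloe 138 points; Oren 132 points; Ben 88 points; Grace 72 points; Paulo 26 points.
Zara is the highest bidder, so Zara wins.
Under the second-price rule, the price is the second-highest bid: 138 points.

138 points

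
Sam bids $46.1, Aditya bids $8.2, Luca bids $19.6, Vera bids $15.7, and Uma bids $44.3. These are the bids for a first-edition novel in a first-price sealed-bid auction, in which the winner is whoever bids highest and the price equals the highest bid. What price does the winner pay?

Price paid: $46.1.

Sorted high to low: Sam $46.1 > Uma $44.3 > Luca $19.6 > Vera $15.7 > Aditya $8.2.
Sam is the highest bidder, so Sam wins.
Under the first-price rule, the price is the highest bid: $46.1.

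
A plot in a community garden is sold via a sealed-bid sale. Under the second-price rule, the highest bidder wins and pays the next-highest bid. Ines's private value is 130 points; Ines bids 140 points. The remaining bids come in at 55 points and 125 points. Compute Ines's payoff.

5 points

Highest competing bid: 125 points.
Ines's bid 140 points is the highest overall, so Ines wins and pays the second-highest bid, 125 points.
Payoff = value − price = 130 points − 125 points = 5 points.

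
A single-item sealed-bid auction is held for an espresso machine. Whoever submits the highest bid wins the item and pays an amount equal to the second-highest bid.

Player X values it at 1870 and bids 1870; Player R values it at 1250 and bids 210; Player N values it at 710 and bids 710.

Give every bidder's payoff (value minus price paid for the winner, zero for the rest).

Sorted high to low: Player X 1870, then Player N 710, then Player R 210.
Player X has the top bid and wins; the price is the second-highest bid, 710.
Player X's payoff = 1870 − 710 = 1160. All other bidders lose, so their payoff is 0.

Player X 1160, Player R 0, Player N 0.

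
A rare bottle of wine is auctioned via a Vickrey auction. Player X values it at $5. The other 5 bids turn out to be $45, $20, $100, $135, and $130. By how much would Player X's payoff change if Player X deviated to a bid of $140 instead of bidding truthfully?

The highest competing bid is $135.
Bidding truthfully at $5: the top bid is $135 (a rival), so Player X loses. Payoff = $0.
Bidding $140: Player X has the top bid, wins, and pays the second-highest bid $135. Payoff = $5 − $135 = -$130.
Change = -$130 − $0 = -$130.
Deviating from a truthful bid can only lose payoff in a second-price auction — never gain.

-$130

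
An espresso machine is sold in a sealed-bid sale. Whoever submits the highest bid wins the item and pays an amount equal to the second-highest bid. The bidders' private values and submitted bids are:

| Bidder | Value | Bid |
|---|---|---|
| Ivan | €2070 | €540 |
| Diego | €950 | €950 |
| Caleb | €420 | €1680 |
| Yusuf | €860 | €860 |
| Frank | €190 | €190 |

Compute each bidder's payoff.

Bids in descending order: Caleb €1680, then Diego €950, then Yusuf €860, then Ivan €540, then Frank €190.
Caleb has the top bid and wins; the price is the second-highest bid, €950.
Caleb's payoff = €420 − €950 = -€530. All other bidders lose, so their payoff is 0.

Payoffs: Ivan €0, Diego €0, Caleb -€530, Yusuf €0, Frank €0.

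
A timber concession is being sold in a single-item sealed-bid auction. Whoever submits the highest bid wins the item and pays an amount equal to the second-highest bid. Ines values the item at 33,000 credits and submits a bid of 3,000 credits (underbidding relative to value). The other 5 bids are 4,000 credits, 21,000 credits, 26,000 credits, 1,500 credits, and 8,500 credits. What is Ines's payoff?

Highest competing bid: 26,000 credits.
Ines's bid 3,000 credits is not the highest, so Ines loses, pays nothing, and earns zero payoff.

Payoff = 0 credits.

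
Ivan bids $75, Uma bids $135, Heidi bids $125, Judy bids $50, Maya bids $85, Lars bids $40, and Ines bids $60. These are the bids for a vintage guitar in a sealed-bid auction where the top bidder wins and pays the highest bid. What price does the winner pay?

Ranking the bids: Uma $135 > Heidi $125 > Maya $85 > Ivan $75 > Ines $60 > Judy $50 > Lars $40.
Uma is the highest bidder, so Uma wins.
Under the first-price rule, the price is the highest bid: $135.

The winner pays $135.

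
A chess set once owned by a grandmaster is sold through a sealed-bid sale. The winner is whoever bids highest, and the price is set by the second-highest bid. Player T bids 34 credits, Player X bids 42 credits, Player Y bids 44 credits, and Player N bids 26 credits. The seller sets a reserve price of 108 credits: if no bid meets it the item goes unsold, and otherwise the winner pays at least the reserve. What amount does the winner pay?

Ordered from highest: Player Y 44 credits, then Player X 42 credits, then Player T 34 credits, then Player N 26 credits.
The top bid 44 credits is below the reserve 108 credits, so the item goes unsold and nothing is paid.

unsold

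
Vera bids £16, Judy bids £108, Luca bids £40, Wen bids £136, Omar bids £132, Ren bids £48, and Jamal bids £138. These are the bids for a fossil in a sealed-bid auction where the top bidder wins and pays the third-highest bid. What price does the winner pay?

Bids in descending order: Jamal £138 > Wen £136 > Omar £132 > Judy £108 > Ren £48 > Luca £40 > Vera £16.
Jamal is the highest bidder, so Jamal wins.
Under the third-price rule, the price is the third-highest bid: £132.

£132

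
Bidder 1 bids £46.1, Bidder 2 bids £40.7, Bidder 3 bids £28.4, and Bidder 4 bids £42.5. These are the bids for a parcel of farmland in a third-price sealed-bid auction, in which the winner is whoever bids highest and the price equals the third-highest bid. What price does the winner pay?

Ordered from highest: Bidder 1 £46.1; Bidder 4 £42.5; Bidder 2 £40.7; Bidder 3 £28.4.
Bidder 1 is the highest bidder, so Bidder 1 wins.
Under the third-price rule, the price is the third-highest bid: £40.7.

The winner pays £40.7.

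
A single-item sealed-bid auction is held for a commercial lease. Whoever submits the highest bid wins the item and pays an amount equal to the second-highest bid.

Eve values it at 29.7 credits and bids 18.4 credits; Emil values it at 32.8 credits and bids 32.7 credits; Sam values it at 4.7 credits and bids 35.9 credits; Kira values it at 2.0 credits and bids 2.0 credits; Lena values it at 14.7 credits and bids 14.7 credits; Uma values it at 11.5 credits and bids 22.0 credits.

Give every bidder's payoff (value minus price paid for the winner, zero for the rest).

Eve 0.0 credits, Emil 0.0 credits, Sam -28.0 credits, Kira 0.0 credits, Lena 0.0 credits, Uma 0.0 credits.

Sorted high to low: Sam 35.9 credits; Emil 32.7 credits; Uma 22.0 credits; Eve 18.4 credits; Lena 14.7 credits; Kira 2.0 credits.
Sam has the top bid and wins; the price is the second-highest bid, 32.7 credits.
Sam's payoff = 4.7 credits − 32.7 credits = -28.0 credits. All other bidders lose, so their payoff is 0.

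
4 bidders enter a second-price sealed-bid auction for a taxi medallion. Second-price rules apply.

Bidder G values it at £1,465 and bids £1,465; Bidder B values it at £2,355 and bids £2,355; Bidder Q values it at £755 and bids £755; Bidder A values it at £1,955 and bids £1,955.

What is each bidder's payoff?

Bids in descending order: Bidder B £2,355, then Bidder A £1,955, then Bidder G £1,465, then Bidder Q £755.
Bidder B has the top bid and wins; the price is the second-highest bid, £1,955.
Bidder B's payoff = £2,355 − £1,955 = £400. All other bidders lose, so their payoff is 0.

Bidder G £0, Bidder B £400, Bidder Q £0, Bidder A £0.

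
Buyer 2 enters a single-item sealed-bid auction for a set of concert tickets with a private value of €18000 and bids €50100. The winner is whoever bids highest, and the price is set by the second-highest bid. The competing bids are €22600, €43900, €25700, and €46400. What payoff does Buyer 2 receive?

Highest competing bid: €46400.
Buyer 2's bid €50100 is the highest overall, so Buyer 2 wins and pays the second-highest bid, €46400.
Payoff = value − price = €18000 − €46400 = -€28400.
Overbidding won the item at a price above value — truthful bidding would have avoided this loss.

Payoff = -€28400.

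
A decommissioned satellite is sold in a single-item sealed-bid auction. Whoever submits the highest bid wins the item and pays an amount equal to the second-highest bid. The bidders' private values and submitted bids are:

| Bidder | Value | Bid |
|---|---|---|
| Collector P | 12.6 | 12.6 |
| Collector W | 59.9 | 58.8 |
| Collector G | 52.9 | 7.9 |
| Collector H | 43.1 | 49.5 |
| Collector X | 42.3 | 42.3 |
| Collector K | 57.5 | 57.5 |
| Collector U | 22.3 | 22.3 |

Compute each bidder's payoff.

Collector P 0.0, Collector W 2.4, Collector G 0.0, Collector H 0.0, Collector X 0.0, Collector K 0.0, Collector U 0.0.

Sorted high to low: Collector W 58.8 > Collector K 57.5 > Collector H 49.5 > Collector X 42.3 > Collector U 22.3 > Collector P 12.6 > Collector G 7.9.
Collector W has the top bid and wins; the price is the second-highest bid, 57.5.
Collector W's payoff = 59.9 − 57.5 = 2.4. All other bidders lose, so their payoff is 0.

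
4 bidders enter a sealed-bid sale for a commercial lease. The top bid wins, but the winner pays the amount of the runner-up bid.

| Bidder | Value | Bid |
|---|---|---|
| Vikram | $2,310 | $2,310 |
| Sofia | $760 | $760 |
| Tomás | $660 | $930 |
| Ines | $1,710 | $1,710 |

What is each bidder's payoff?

Vikram $600, Sofia $0, Tomás $0, Ines $0.

Sorted high to low: Vikram $2,310, then Ines $1,710, then Tomás $930, then Sofia $760.
Vikram has the top bid and wins; the price is the second-highest bid, $1,710.
Vikram's payoff = $2,310 − $1,710 = $600. All other bidders lose, so their payoff is 0.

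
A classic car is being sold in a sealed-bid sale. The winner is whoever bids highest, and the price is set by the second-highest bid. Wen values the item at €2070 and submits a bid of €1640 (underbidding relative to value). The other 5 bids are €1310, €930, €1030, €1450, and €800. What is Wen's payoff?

Payoff = €620.

Highest competing bid: €1450.
Wen's bid €1640 is the highest overall, so Wen wins and pays the second-highest bid, €1450.
Payoff = value − price = €2070 − €1450 = €620.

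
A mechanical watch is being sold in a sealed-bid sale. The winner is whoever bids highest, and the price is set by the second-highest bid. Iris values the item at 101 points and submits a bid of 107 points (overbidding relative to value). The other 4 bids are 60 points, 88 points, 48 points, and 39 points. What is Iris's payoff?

Payoff = 13 points.

Highest competing bid: 88 points.
Iris's bid 107 points is the highest overall, so Iris wins and pays the second-highest bid, 88 points.
Payoff = value − price = 101 points − 88 points = 13 points.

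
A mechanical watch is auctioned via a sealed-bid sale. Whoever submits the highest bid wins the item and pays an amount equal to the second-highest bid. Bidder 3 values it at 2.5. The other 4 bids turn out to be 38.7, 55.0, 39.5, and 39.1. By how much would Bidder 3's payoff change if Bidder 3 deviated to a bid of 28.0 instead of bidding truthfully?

Change in payoff: 0.0.

The highest competing bid is 55.0.
Bidding truthfully at 2.5: the top bid is 55.0 (a rival), so Bidder 3 loses. Payoff = 0.0.
Bidding 28.0: the top bid is 55.0 (a rival), so Bidder 3 loses. Payoff = 0.0.
Change = 0.0 − 0.0 = 0.0.
The bid only affects whether you win, not the price — here both bids land on the same side of the top rival bid, so the deviation is payoff-neutral.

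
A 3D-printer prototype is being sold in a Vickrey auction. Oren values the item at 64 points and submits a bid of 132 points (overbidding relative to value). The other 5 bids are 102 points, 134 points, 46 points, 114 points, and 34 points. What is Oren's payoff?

0 points

Highest competing bid: 134 points.
Oren's bid 132 points is not the highest, so Oren loses, pays nothing, and earns zero payoff.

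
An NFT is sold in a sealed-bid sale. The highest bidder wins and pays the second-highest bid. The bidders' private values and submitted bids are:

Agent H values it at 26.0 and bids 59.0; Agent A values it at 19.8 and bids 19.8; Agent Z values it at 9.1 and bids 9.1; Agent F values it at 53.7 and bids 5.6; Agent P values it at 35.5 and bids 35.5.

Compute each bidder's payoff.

Agent H -9.5, Agent A 0.0, Agent Z 0.0, Agent F 0.0, Agent P 0.0.

Sorted high to low: Agent H 59.0 > Agent P 35.5 > Agent A 19.8 > Agent Z 9.1 > Agent F 5.6.
Agent H has the top bid and wins; the price is the second-highest bid, 35.5.
Agent H's payoff = 26.0 − 35.5 = -9.5. All other bidders lose, so their payoff is 0.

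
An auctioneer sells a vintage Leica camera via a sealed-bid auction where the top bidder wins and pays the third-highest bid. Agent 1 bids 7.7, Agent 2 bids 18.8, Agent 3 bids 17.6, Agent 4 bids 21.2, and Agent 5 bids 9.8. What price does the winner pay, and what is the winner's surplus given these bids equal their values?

Ordered from highest: Agent 4 21.2, then Agent 2 18.8, then Agent 3 17.6, then Agent 5 9.8, then Agent 1 7.7.
Agent 4 is the highest bidder, so Agent 4 wins.
Under the third-price rule, the price is the third-highest bid: 17.6.
Surplus = 21.2 − 17.6 = 3.6.

Price 17.6; surplus 3.6.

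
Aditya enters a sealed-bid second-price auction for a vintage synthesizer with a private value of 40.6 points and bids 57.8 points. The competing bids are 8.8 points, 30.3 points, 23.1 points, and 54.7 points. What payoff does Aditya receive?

Highest competing bid: 54.7 points.
Aditya's bid 57.8 points is the highest overall, so Aditya wins and pays the second-highest bid, 54.7 points.
Payoff = value − price = 40.6 points − 54.7 points = -14.1 points.
Overbidding won the item at a price above value — truthful bidding would have avoided this loss.

Aditya's payoff: -14.1 points.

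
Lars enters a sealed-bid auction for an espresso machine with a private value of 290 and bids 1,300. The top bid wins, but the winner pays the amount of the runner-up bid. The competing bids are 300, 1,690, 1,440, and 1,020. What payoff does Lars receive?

Highest competing bid: 1,690.
Lars's bid 1,300 is not the highest, so Lars loses, pays nothing, and earns zero payoff.

Lars's payoff: 0.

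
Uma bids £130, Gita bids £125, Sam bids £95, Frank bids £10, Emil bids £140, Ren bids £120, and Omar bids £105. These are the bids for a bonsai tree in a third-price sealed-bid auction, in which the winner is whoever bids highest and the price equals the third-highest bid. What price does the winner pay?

Ordered from highest: Emil £140, then Uma £130, then Gita £125, then Ren £120, then Omar £105, then Sam £95, then Frank £10.
Emil is the highest bidder, so Emil wins.
Under the third-price rule, the price is the third-highest bid: £125.

Price paid: £125.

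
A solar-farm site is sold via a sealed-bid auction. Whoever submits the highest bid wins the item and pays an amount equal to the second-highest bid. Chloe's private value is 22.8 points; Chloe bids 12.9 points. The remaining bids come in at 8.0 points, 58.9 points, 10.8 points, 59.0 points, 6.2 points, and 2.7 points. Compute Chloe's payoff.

0.0 points

Highest competing bid: 59.0 points.
Chloe's bid 12.9 points is not the highest, so Chloe loses, pays nothing, and earns zero payoff.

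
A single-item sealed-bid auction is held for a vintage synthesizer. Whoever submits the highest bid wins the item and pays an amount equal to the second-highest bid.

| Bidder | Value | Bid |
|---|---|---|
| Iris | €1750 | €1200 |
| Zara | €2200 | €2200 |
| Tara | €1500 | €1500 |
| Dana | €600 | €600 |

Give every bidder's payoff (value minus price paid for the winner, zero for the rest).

Bids in descending order: Zara €2200; Tara €1500; Iris €1200; Dana €600.
Zara has the top bid and wins; the price is the second-highest bid, €1500.
Zara's payoff = €2200 − €1500 = €700. All other bidders lose, so their payoff is 0.

Payoffs: Iris €0, Zara €700, Tara €0, Dana €0.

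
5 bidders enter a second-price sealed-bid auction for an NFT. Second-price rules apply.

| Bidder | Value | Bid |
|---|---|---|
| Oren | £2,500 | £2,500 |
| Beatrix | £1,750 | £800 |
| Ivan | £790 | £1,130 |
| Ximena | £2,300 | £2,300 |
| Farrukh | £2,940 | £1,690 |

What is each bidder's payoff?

Bids in descending order: Oren £2,500; Ximena £2,300; Farrukh £1,690; Ivan £1,130; Beatrix £800.
Oren has the top bid and wins; the price is the second-highest bid, £2,300.
Oren's payoff = £2,500 − £2,300 = £200. All other bidders lose, so their payoff is 0.

Payoffs: Oren £200, Beatrix £0, Ivan £0, Ximena £0, Farrukh £0.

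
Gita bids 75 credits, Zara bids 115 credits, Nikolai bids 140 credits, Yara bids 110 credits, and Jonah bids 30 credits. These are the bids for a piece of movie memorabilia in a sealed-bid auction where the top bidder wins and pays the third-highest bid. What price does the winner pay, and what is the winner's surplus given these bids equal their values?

Price 110 credits; surplus 30 credits.

Bids in descending order: Nikolai 140 credits > Zara 115 credits > Yara 110 credits > Gita 75 credits > Jonah 30 credits.
Nikolai is the highest bidder, so Nikolai wins.
Under the third-price rule, the price is the third-highest bid: 110 credits.
Surplus = 140 credits − 110 credits = 30 credits.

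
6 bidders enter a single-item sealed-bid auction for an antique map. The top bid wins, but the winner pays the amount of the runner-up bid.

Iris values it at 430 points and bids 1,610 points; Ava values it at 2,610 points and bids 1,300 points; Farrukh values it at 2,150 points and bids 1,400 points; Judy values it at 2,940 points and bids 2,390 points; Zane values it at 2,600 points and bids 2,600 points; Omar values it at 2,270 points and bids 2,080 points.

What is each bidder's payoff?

Iris 0 points, Ava 0 points, Farrukh 0 points, Judy 0 points, Zane 210 points, Omar 0 points.

Ranking the bids: Zane 2,600 points > Judy 2,390 points > Omar 2,080 points > Iris 1,610 points > Farrukh 1,400 points > Ava 1,300 points.
Zane has the top bid and wins; the price is the second-highest bid, 2,390 points.
Zane's payoff = 2,600 points − 2,390 points = 210 points. All other bidders lose, so their payoff is 0.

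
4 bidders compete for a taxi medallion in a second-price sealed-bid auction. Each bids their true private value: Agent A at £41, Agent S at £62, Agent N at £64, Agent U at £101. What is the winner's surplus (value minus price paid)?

£37

Ranking the bids: Agent U £101; Agent N £64; Agent S £62; Agent A £41.
Agent U wins with the top bid and pays the second-highest, £64.
Surplus = £101 − £64 = £37.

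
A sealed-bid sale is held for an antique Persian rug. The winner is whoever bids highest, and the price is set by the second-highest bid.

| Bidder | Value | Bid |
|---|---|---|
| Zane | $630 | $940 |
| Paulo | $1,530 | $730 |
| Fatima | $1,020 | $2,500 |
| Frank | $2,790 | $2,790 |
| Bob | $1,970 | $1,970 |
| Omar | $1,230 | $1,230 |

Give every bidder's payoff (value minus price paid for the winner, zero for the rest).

Sorted high to low: Frank $2,790, then Fatima $2,500, then Bob $1,970, then Omar $1,230, then Zane $940, then Paulo $730.
Frank has the top bid and wins; the price is the second-highest bid, $2,500.
Frank's payoff = $2,790 − $2,500 = $290. All other bidders lose, so their payoff is 0.

Zane $0, Paulo $0, Fatima $0, Frank $290, Bob $0, Omar $0.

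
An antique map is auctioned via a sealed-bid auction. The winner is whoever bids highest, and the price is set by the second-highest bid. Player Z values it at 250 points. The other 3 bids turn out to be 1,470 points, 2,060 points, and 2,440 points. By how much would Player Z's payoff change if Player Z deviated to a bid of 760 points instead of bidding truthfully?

Change in payoff: 0 points.

The highest competing bid is 2,440 points.
Bidding truthfully at 250 points: the top bid is 2,440 points (a rival), so Player Z loses. Payoff = 0 points.
Bidding 760 points: the top bid is 2,440 points (a rival), so Player Z loses. Payoff = 0 points.
Change = 0 points − 0 points = 0 points.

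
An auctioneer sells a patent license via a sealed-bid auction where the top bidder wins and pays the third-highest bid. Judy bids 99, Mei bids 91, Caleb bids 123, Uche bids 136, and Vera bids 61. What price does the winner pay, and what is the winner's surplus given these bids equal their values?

The winner pays 99 for a surplus of 37.

Ranking the bids: Uche 136; Caleb 123; Judy 99; Mei 91; Vera 61.
Uche is the highest bidder, so Uche wins.
Under the third-price rule, the price is the third-highest bid: 99.
Surplus = 136 − 99 = 37.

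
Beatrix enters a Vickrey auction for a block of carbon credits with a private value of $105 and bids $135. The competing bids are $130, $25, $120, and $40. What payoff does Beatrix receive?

Highest competing bid: $130.
Beatrix's bid $135 is the highest overall, so Beatrix wins and pays the second-highest bid, $130.
Payoff = value − price = $105 − $130 = -$25.
Overbidding won the item at a price above value — truthful bidding would have avoided this loss.

-$25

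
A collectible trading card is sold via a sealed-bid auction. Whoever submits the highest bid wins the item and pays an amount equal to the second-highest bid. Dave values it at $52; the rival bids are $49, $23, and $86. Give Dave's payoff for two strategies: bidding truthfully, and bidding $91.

Truthful: $0; alternative: -$34.

The highest competing bid is $86.
Bidding truthfully at $52: the top bid is $86 (a rival), so Dave loses. Payoff = $0.
Bidding $91: Dave has the top bid, wins, and pays the second-highest bid $86. Payoff = $52 − $86 = -$34.
Deviating from a truthful bid can only lose payoff in a second-price auction — never gain.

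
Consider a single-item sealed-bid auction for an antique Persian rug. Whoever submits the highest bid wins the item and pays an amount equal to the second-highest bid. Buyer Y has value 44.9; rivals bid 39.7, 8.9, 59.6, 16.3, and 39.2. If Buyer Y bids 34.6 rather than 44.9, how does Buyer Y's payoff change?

Payoff change: 0.0.

The highest competing bid is 59.6.
Bidding truthfully at 44.9: the top bid is 59.6 (a rival), so Buyer Y loses. Payoff = 0.0.
Bidding 34.6: the top bid is 59.6 (a rival), so Buyer Y loses. Payoff = 0.0.
Change = 0.0 − 0.0 = 0.0.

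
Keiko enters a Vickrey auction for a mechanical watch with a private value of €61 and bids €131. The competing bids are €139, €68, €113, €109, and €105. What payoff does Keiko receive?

€0

Highest competing bid: €139.
Keiko's bid €131 is not the highest, so Keiko loses, pays nothing, and earns zero payoff.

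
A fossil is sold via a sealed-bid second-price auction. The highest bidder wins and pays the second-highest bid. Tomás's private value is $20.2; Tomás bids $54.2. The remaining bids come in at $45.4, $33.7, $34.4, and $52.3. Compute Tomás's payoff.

Payoff = -$32.1.

Highest competing bid: $52.3.
Tomás's bid $54.2 is the highest overall, so Tomás wins and pays the second-highest bid, $52.3.
Payoff = value − price = $20.2 − $52.3 = -$32.1.
Overbidding won the item at a price above value — truthful bidding would have avoided this loss.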